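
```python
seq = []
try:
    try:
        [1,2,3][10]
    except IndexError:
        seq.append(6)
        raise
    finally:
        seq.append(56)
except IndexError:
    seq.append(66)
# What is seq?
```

Step-by-step execution trace:
1. Inner try: `[1,2,3][10]` raises IndexError.
2. Inner `except IndexError` matches → `seq.append(6)` → seq = [6].
3. bare `raise` re-raises IndexError.
4. Inner `finally` runs during unwinding: `seq.append(56)` → seq = [6, 56].
5. Outer `except IndexError` matches → `seq.append(66)` → seq = [6, 56, 66].
Result: [6, 56, 66]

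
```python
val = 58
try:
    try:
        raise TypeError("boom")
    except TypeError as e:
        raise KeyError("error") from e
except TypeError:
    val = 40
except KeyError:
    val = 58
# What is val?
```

Step-by-step execution trace:
1. Inner try raises TypeError; inner `except TypeError as e` catches it.
2. `raise KeyError(...) from e` raises KeyError (TypeError is attached as __cause__, but only KeyError is active).
3. Outer `except TypeError` does not match KeyError; skipped.
4. Outer `except KeyError` matches → val = 58.
Result: 58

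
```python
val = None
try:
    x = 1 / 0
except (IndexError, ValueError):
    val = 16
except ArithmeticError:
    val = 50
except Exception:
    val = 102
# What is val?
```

Step-by-step execution trace:
1. `x = 1 / 0` raises ZeroDivisionError.
2. `except (IndexError, ValueError)` does not match ZeroDivisionError; skipped.
3. `except ArithmeticError` matches (ZeroDivisionError is a subclass of ArithmeticError) → val = 50.
4. `except Exception` is not reached.
Result: 50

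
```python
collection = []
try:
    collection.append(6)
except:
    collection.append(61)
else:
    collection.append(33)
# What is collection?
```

Step-by-step execution trace:
1. try: `collection.append(6)` → collection = [6]. No exception raised.
2. `except` is skipped.
3. `else` runs (try completed without exception): `collection.append(33)` → collection = [6, 33].
Result: [6, 33]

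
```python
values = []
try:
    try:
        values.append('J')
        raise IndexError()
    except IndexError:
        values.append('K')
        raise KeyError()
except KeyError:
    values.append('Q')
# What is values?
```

Step-by-step execution trace:
1. Inner try: `values.append('J')` → values = ['J'].
2. `raise IndexError()` raises IndexError.
3. Inner `except IndexError` matches → `values.append('K')` → values = ['J', 'K'].
4. `raise KeyError()` raises KeyError; propagates to outer try.
5. Outer `except KeyError` matches → `values.append('Q')` → values = ['J', 'K', 'Q'].
Result: ['J', 'K', 'Q']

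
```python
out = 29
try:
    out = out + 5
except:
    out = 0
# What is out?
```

Step-by-step execution trace:
1. out starts at 29.
2. try: `out = out + 5` → out = 34. No exception raised.
3. `except` is skipped.
Result: 34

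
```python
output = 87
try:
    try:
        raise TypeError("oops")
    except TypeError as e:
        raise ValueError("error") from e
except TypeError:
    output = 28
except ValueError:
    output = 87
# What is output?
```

Step-by-step execution trace:
1. Inner try raises TypeError; inner `except TypeError as e` catches it.
2. `raise ValueError(...) from e` raises ValueError (TypeError is attached as __cause__, but only ValueError is active).
3. Outer `except TypeError` does not match ValueError; skipped.
4. Outer `except ValueError` matches → output = 87.
Result: 87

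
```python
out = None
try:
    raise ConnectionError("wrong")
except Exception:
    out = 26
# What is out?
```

Step-by-step execution trace:
1. `raise ConnectionError(...)` raises ConnectionError.
2. `except Exception` matches (ConnectionError is a subclass of Exception) → out = 26.
Result: 26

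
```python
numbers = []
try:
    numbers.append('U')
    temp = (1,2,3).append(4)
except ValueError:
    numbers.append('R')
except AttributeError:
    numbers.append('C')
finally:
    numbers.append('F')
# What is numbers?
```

Step-by-step execution trace:
1. try: `numbers.append('U')` → numbers = ['U'].
2. `temp = (1,2,3).append(4)` raises AttributeError.
3. `except ValueError` does not match AttributeError; skipped.
4. `except AttributeError` matches → `numbers.append('C')` → numbers = ['U', 'C'].
5. finally always runs: `numbers.append('F')` → numbers = ['U', 'C', 'F'].
Result: ['U', 'C', 'F']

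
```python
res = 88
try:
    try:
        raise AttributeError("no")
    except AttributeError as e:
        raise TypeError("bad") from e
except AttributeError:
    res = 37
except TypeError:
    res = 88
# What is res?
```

Step-by-step execution trace:
1. Inner try raises AttributeError; inner `except AttributeError as e` catches it.
2. `raise TypeError(...) from e` raises TypeError (AttributeError is attached as __cause__, but only TypeError is active).
3. Outer `except AttributeError` does not match TypeError; skipped.
4. Outer `except TypeError` matches → res = 88.
Result: 88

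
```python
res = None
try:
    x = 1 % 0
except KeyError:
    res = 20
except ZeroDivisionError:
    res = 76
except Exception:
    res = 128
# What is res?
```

Step-by-step execution trace:
1. `x = 1 % 0` raises ZeroDivisionError.
2. `except KeyError` does not match ZeroDivisionError; skipped.
3. `except ZeroDivisionError` matches → res = 76.
4. Remaining except clauses are skipped.
Result: 76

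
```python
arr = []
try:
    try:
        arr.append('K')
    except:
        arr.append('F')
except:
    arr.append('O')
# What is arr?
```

Step-by-step execution trace:
1. Inner try: `arr.append('K')` → arr = ['K']. No exception raised.
2. Inner `except` is skipped.
3. Inner try completes normally; outer `except` is skipped.
Result: ['K']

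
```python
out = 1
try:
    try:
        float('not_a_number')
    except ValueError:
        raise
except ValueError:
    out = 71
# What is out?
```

Step-by-step execution trace:
1. Inner try: `float('not_a_number')` raises ValueError.
2. Inner `except ValueError` matches; bare `raise` re-raises the same ValueError.
3. Outer `except ValueError` matches → out = 71.
Result: 71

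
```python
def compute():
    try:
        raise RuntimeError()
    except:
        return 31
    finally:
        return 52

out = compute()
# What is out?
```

Step-by-step execution trace:
1. `compute()` enters try: `raise RuntimeError()` raises RuntimeError.
2. bare `except` matches → `return 31` sets pending return value 31.
3. Before returning, `finally: return 52` runs and overrides the pending return.
4. compute() returns 52 → out = 52.
Result: 52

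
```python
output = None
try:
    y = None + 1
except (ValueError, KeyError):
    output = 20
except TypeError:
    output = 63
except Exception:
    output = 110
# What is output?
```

Step-by-step execution trace:
1. `y = None + 1` raises TypeError.
2. `except (ValueError, KeyError)` does not match TypeError; skipped.
3. `except TypeError` matches (exact type match) → output = 63.
4. `except Exception` is not reached.
Result: 63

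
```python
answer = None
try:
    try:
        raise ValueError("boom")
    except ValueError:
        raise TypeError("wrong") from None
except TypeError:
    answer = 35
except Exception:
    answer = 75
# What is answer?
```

Step-by-step execution trace:
1. Inner try raises ValueError; inner `except ValueError` catches it.
2. `raise TypeError(...) from None` raises TypeError (from None suppresses __context__, but the active exception is still TypeError).
3. Outer `except TypeError` matches → answer = 35.
4. `except Exception` is not reached.
Result: 35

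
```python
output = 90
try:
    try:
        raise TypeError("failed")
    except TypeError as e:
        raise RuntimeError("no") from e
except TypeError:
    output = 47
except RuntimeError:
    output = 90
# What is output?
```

Step-by-step execution trace:
1. Inner try raises TypeError; inner `except TypeError as e` catches it.
2. `raise RuntimeError(...) from e` raises RuntimeError (TypeError is attached as __cause__, but only RuntimeError is active).
3. Outer `except TypeError` does not match RuntimeError; skipped.
4. Outer `except RuntimeError` matches → output = 90.
Result: 90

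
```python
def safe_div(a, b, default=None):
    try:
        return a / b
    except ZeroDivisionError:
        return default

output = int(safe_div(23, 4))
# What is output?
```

Step-by-step execution trace:
1. `safe_div(23, 4)` enters try: `return 23 / 4` → returns 5.75. No exception raised.
2. `except ZeroDivisionError` is skipped.
3. `int(5.75)` → 5 → output = 5.
Result: 5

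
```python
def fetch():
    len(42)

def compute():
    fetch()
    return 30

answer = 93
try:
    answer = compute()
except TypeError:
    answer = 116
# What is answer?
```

Step-by-step execution trace:
1. answer starts at 93.
2. try: `compute()` calls `fetch()`.
3. `fetch()` evaluates `len(42)`, which raises TypeError; it propagates through compute (uncaught).
4. `return 30` in compute is not reached; the assignment to answer does not complete.
5. `except TypeError` matches → answer = 116.
Result: 116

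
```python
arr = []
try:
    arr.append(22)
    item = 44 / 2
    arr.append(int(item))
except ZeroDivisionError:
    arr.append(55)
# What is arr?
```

Step-by-step execution trace:
1. try: `arr.append(22)` → arr = [22].
2. `item = 44 / 2` → item = 22.0. No exception raised.
3. `arr.append(int(item))` → arr = [22, 22].
4. `except ZeroDivisionError` is skipped (no exception was raised).
Result: [22, 22]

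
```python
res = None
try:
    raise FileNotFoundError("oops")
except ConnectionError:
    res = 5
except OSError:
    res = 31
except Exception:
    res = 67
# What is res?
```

Step-by-step execution trace:
1. `raise FileNotFoundError(...)` raises FileNotFoundError.
2. `except ConnectionError` does not match (FileNotFoundError is not a subclass of ConnectionError); skipped.
3. `except OSError` matches (FileNotFoundError is a subclass of OSError) → res = 31.
4. `except Exception` is not reached.
Result: 31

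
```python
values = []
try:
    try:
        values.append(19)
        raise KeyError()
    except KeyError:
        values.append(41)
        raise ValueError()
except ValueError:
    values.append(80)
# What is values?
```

Step-by-step execution trace:
1. Inner try: `values.append(19)` → values = [19].
2. `raise KeyError()` raises KeyError.
3. Inner `except KeyError` matches → `values.append(41)` → values = [19, 41].
4. `raise ValueError()` raises ValueError; propagates to outer try.
5. Outer `except ValueError` matches → `values.append(80)` → values = [19, 41, 80].
Result: [19, 41, 80]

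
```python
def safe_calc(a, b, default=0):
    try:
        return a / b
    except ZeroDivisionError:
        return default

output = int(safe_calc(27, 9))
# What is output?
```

Step-by-step execution trace:
1. `safe_calc(27, 9)` enters try: `return 27 / 9` → returns 3.0. No exception raised.
2. `except ZeroDivisionError` is skipped.
3. `int(3.0)` → 3 → output = 3.
Result: 3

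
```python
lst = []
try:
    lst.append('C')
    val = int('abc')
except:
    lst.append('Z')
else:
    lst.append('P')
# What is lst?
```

Step-by-step execution trace:
1. try: `lst.append('C')` → lst = ['C'].
2. `val = int('abc')` raises ValueError.
3. bare `except` matches → `lst.append('Z')` → lst = ['C', 'Z'].
4. `else` is skipped (an exception was raised).
Result: ['C', 'Z']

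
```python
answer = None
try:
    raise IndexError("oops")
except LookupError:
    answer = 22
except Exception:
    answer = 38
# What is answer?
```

Step-by-step execution trace:
1. `raise IndexError(...)` raises IndexError.
2. `except LookupError` matches (IndexError is a subclass of LookupError) → answer = 22.
3. `except Exception` is not reached.
Result: 22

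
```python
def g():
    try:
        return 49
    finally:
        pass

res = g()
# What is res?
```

Step-by-step execution trace:
1. `g()` enters try: `return 49` sets pending return value 49.
2. Before returning, `finally: pass` runs (no effect).
3. g() returns 49 → res = 49.
Result: 49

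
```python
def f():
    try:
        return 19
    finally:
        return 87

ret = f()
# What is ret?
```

Step-by-step execution trace:
1. `f()` enters try: `return 19` sets pending return value 19.
2. Before returning, `finally: return 87` runs and overrides the pending return.
3. f() returns 87 → ret = 87.
Result: 87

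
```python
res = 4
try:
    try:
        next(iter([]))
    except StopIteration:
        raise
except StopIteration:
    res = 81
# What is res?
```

Step-by-step execution trace:
1. Inner try: `next(iter([]))` raises StopIteration.
2. Inner `except StopIteration` matches; bare `raise` re-raises the same StopIteration.
3. Outer `except StopIteration` matches → res = 81.
Result: 81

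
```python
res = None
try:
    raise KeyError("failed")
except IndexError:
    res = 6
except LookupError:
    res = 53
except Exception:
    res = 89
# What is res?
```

Step-by-step execution trace:
1. `raise KeyError(...)` raises KeyError.
2. `except IndexError` does not match (KeyError is not a subclass of IndexError); skipped.
3. `except LookupError` matches (KeyError is a subclass of LookupError) → res = 53.
4. `except Exception` is not reached.
Result: 53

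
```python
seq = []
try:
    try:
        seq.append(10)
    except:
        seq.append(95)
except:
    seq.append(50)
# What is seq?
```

Step-by-step execution trace:
1. Inner try: `seq.append(10)` → seq = [10]. No exception raised.
2. Inner `except` is skipped.
3. Inner try completes normally; outer `except` is skipped.
Result: [10]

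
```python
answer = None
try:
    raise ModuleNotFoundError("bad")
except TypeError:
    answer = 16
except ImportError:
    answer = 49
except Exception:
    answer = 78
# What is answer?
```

Step-by-step execution trace:
1. `raise ModuleNotFoundError(...)` raises ModuleNotFoundError.
2. `except TypeError` does not match (ModuleNotFoundError is not a subclass of TypeError); skipped.
3. `except ImportError` matches (ModuleNotFoundError is a subclass of ImportError) → answer = 49.
4. `except Exception` is not reached.
Result: 49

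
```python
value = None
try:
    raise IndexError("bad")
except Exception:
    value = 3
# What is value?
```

Step-by-step execution trace:
1. `raise IndexError(...)` raises IndexError.
2. `except Exception` matches (IndexError is a subclass of Exception) → value = 3.
Result: 3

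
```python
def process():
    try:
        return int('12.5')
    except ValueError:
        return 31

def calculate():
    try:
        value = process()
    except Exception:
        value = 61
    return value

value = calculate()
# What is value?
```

Step-by-step execution trace:
1. `calculate()` calls `process()`.
2. In process: `int('12.5')` raises ValueError; `except ValueError` catches it → returns 31.
3. In calculate: `value = process()` → value = 31. No exception reaches calculate.
4. `except Exception` is skipped; calculate returns 31.
5. value = 31.
Result: 31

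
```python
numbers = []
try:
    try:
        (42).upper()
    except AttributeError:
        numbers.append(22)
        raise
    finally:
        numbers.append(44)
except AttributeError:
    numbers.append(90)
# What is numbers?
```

Step-by-step execution trace:
1. Inner try: `(42).upper()` raises AttributeError.
2. Inner `except AttributeError` matches → `numbers.append(22)` → numbers = [22].
3. bare `raise` re-raises AttributeError.
4. Inner `finally` runs during unwinding: `numbers.append(44)` → numbers = [22, 44].
5. Outer `except AttributeError` matches → `numbers.append(90)` → numbers = [22, 44, 90].
Result: [22, 44, 90]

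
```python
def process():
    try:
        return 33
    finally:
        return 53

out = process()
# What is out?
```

Step-by-step execution trace:
1. `process()` enters try: `return 33` sets pending return value 33.
2. Before returning, `finally: return 53` runs and overrides the pending return.
3. process() returns 53 → out = 53.
Result: 53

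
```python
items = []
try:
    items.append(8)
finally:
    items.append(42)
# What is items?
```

Step-by-step execution trace:
1. try: `items.append(8)` → items = [8].
2. The try body completes without raising.
3. finally always runs: `items.append(42)` → items = [8, 42].
Result: [8, 42]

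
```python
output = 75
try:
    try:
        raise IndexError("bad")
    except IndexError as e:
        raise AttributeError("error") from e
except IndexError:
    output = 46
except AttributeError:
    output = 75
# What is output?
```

Step-by-step execution trace:
1. Inner try raises IndexError; inner `except IndexError as e` catches it.
2. `raise AttributeError(...) from e` raises AttributeError (IndexError is attached as __cause__, but only AttributeError is active).
3. Outer `except IndexError` does not match AttributeError; skipped.
4. Outer `except AttributeError` matches → output = 75.
Result: 75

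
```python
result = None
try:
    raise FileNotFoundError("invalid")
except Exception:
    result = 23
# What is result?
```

Step-by-step execution trace:
1. `raise FileNotFoundError(...)` raises FileNotFoundError.
2. `except Exception` matches (FileNotFoundError is a subclass of Exception) → result = 23.
Result: 23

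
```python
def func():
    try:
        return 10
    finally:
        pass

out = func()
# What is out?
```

Step-by-step execution trace:
1. `func()` enters try: `return 10` sets pending return value 10.
2. Before returning, `finally: pass` runs (no effect).
3. func() returns 10 → out = 10.
Result: 10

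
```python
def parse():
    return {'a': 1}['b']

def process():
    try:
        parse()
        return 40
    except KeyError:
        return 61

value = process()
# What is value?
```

Step-by-step execution trace:
1. `process()` calls `parse()`.
2. `parse()` evaluates `{'a': 1}['b']`, which raises KeyError; it propagates to the caller.
3. `return 40` is not reached.
4. `except KeyError` in process matches → returns 61.
5. value = 61.
Result: 61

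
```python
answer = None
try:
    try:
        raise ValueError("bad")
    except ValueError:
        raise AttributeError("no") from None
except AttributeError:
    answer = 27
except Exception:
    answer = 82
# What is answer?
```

Step-by-step execution trace:
1. Inner try raises ValueError; inner `except ValueError` catches it.
2. `raise AttributeError(...) from None` raises AttributeError (from None suppresses __context__, but the active exception is still AttributeError).
3. Outer `except AttributeError` matches → answer = 27.
4. `except Exception` is not reached.
Result: 27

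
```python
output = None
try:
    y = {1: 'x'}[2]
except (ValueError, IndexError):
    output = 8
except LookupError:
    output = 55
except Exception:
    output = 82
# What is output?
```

Step-by-step execution trace:
1. `y = {1: 'x'}[2]` raises KeyError.
2. `except (ValueError, IndexError)` does not match KeyError; skipped.
3. `except LookupError` matches (KeyError is a subclass of LookupError) → output = 55.
4. `except Exception` is not reached.
Result: 55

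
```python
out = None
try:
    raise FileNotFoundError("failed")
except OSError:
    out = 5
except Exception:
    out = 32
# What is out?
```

Step-by-step execution trace:
1. `raise FileNotFoundError(...)` raises FileNotFoundError.
2. `except OSError` matches (FileNotFoundError is a subclass of OSError) → out = 5.
3. `except Exception` is not reached.
Result: 5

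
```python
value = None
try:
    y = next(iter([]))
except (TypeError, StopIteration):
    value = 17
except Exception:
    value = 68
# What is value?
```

Step-by-step execution trace:
1. `y = next(iter([]))` raises StopIteration.
2. `except (TypeError, StopIteration)` matches (StopIteration is in the tuple) → value = 17.
3. `except Exception` is not reached.
Result: 17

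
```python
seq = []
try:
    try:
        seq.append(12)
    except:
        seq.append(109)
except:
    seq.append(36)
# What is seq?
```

Step-by-step execution trace:
1. Inner try: `seq.append(12)` → seq = [12]. No exception raised.
2. Inner `except` is skipped.
3. Inner try completes normally; outer `except` is skipped.
Result: [12]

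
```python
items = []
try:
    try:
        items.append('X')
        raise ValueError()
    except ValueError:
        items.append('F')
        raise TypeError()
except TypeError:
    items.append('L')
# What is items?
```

Step-by-step execution trace:
1. Inner try: `items.append('X')` → items = ['X'].
2. `raise ValueError()` raises ValueError.
3. Inner `except ValueError` matches → `items.append('F')` → items = ['X', 'F'].
4. `raise TypeError()` raises TypeError; propagates to outer try.
5. Outer `except TypeError` matches → `items.append('L')` → items = ['X', 'F', 'L'].
Result: ['X', 'F', 'L']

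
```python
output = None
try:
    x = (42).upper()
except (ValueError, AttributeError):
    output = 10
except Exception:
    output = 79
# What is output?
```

Step-by-step execution trace:
1. `x = (42).upper()` raises AttributeError.
2. `except (ValueError, AttributeError)` matches (AttributeError is in the tuple) → output = 10.
3. `except Exception` is not reached.
Result: 10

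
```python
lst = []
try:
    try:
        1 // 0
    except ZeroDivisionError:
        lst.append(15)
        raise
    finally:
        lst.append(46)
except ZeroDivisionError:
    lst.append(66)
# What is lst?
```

Step-by-step execution trace:
1. Inner try: `1 // 0` raises ZeroDivisionError.
2. Inner `except ZeroDivisionError` matches → `lst.append(15)` → lst = [15].
3. bare `raise` re-raises ZeroDivisionError.
4. Inner `finally` runs during unwinding: `lst.append(46)` → lst = [15, 46].
5. Outer `except ZeroDivisionError` matches → `lst.append(66)` → lst = [15, 46, 66].
Result: [15, 46, 66]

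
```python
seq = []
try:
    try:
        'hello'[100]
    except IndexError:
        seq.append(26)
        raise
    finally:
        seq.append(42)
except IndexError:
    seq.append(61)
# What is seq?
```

Step-by-step execution trace:
1. Inner try: `'hello'[100]` raises IndexError.
2. Inner `except IndexError` matches → `seq.append(26)` → seq = [26].
3. bare `raise` re-raises IndexError.
4. Inner `finally` runs during unwinding: `seq.append(42)` → seq = [26, 42].
5. Outer `except IndexError` matches → `seq.append(61)` → seq = [26, 42, 61].
Result: [26, 42, 61]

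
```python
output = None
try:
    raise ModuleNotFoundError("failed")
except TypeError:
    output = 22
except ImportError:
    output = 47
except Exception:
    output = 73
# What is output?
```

Step-by-step execution trace:
1. `raise ModuleNotFoundError(...)` raises ModuleNotFoundError.
2. `except TypeError` does not match (ModuleNotFoundError is not a subclass of TypeError); skipped.
3. `except ImportError` matches (ModuleNotFoundError is a subclass of ImportError) → output = 47.
4. `except Exception` is not reached.
Result: 47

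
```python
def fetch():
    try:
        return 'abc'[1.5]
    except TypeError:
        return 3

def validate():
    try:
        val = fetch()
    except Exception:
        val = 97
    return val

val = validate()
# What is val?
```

Step-by-step execution trace:
1. `validate()` calls `fetch()`.
2. In fetch: `'abc'[1.5]` raises TypeError; `except TypeError` catches it → returns 3.
3. In validate: `val = fetch()` → val = 3. No exception reaches validate.
4. `except Exception` is skipped; validate returns 3.
5. val = 3.
Result: 3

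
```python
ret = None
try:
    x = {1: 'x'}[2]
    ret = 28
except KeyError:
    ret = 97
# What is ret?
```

Step-by-step execution trace:
1. `x = {1: 'x'}[2]` raises KeyError.
2. `ret = 28` is not reached.
3. `except KeyError` matches → ret = 97.
Result: 97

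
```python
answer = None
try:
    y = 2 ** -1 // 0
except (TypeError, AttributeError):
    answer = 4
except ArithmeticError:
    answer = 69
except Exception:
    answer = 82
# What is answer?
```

Step-by-step execution trace:
1. `y = 2 ** -1 // 0` raises ZeroDivisionError.
2. `except (TypeError, AttributeError)` does not match ZeroDivisionError; skipped.
3. `except ArithmeticError` matches (ZeroDivisionError is a subclass of ArithmeticError) → answer = 69.
4. `except Exception` is not reached.
Result: 69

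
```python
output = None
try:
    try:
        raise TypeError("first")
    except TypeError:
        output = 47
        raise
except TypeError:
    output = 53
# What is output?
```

Step-by-step execution trace:
1. Inner try: `raise TypeError("first")` raises TypeError.
2. Inner `except TypeError` matches → output = 47.
3. bare `raise` re-raises the same TypeError.
4. Outer `except TypeError` matches → output = 53.
Result: 53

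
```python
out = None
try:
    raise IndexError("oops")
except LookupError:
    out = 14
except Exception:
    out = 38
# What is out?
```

Step-by-step execution trace:
1. `raise IndexError(...)` raises IndexError.
2. `except LookupError` matches (IndexError is a subclass of LookupError) → out = 14.
3. `except Exception` is not reached.
Result: 14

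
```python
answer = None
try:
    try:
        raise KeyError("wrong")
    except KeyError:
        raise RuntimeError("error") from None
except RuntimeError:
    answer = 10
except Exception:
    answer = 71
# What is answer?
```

Step-by-step execution trace:
1. Inner try raises KeyError; inner `except KeyError` catches it.
2. `raise RuntimeError(...) from None` raises RuntimeError (from None suppresses __context__, but the active exception is still RuntimeError).
3. Outer `except RuntimeError` matches → answer = 10.
4. `except Exception` is not reached.
Result: 10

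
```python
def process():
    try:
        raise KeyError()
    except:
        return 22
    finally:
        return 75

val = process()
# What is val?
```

Step-by-step execution trace:
1. `process()` enters try: `raise KeyError()` raises KeyError.
2. bare `except` matches → `return 22` sets pending return value 22.
3. Before returning, `finally: return 75` runs and overrides the pending return.
4. process() returns 75 → val = 75.
Result: 75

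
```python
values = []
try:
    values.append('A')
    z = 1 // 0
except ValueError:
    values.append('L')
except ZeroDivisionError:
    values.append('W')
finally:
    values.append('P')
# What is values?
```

Step-by-step execution trace:
1. try: `values.append('A')` → values = ['A'].
2. `z = 1 // 0` raises ZeroDivisionError.
3. `except ValueError` does not match ZeroDivisionError; skipped.
4. `except ZeroDivisionError` matches → `values.append('W')` → values = ['A', 'W'].
5. finally always runs: `values.append('P')` → values = ['A', 'W', 'P'].
Result: ['A', 'W', 'P']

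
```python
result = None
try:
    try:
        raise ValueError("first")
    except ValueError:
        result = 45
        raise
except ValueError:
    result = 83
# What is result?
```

Step-by-step execution trace:
1. Inner try: `raise ValueError("first")` raises ValueError.
2. Inner `except ValueError` matches → result = 45.
3. bare `raise` re-raises the same ValueError.
4. Outer `except ValueError` matches → result = 83.
Result: 83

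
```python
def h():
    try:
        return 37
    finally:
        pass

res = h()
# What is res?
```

Step-by-step execution trace:
1. `h()` enters try: `return 37` sets pending return value 37.
2. Before returning, `finally: pass` runs (no effect).
3. h() returns 37 → res = 37.
Result: 37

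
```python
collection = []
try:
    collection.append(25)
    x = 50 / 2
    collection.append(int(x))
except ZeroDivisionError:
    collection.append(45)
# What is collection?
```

Step-by-step execution trace:
1. try: `collection.append(25)` → collection = [25].
2. `x = 50 / 2` → x = 25.0. No exception raised.
3. `collection.append(int(x))` → collection = [25, 25].
4. `except ZeroDivisionError` is skipped (no exception was raised).
Result: [25, 25]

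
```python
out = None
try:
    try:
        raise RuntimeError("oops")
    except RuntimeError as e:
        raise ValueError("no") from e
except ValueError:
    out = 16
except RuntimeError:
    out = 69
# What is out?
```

Step-by-step execution trace:
1. Inner try raises RuntimeError; inner `except RuntimeError as e` catches it.
2. `raise ValueError(...) from e` raises ValueError (RuntimeError is attached as __cause__, but only ValueError is active).
3. Outer `except ValueError` matches → out = 16.
4. `except RuntimeError` is not reached.
Result: 16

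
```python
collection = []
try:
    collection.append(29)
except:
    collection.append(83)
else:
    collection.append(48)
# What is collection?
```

Step-by-step execution trace:
1. try: `collection.append(29)` → collection = [29]. No exception raised.
2. `except` is skipped.
3. `else` runs (try completed without exception): `collection.append(48)` → collection = [29, 48].
Result: [29, 48]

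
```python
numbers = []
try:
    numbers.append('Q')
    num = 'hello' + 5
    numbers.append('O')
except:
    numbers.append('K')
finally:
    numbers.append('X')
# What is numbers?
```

Step-by-step execution trace:
1. try: `numbers.append('Q')` → numbers = ['Q'].
2. `num = 'hello' + 5` raises TypeError; `numbers.append('O')` is not reached.
3. bare `except` matches → `numbers.append('K')` → numbers = ['Q', 'K'].
4. finally always runs: `numbers.append('X')` → numbers = ['Q', 'K', 'X'].
Result: ['Q', 'K', 'X']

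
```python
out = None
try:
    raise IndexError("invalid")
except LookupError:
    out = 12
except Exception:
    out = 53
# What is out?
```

Step-by-step execution trace:
1. `raise IndexError(...)` raises IndexError.
2. `except LookupError` matches (IndexError is a subclass of LookupError) → out = 12.
3. `except Exception` is not reached.
Result: 12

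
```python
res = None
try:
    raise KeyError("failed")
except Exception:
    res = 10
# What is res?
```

Step-by-step execution trace:
1. `raise KeyError(...)` raises KeyError.
2. `except Exception` matches (KeyError is a subclass of Exception) → res = 10.
Result: 10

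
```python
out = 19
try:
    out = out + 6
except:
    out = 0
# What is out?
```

Step-by-step execution trace:
1. out starts at 19.
2. try: `out = out + 6` → out = 25. No exception raised.
3. `except` is skipped.
Result: 25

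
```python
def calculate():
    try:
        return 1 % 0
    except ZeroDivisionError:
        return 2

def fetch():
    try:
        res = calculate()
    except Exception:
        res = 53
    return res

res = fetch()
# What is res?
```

Step-by-step execution trace:
1. `fetch()` calls `calculate()`.
2. In calculate: `1 % 0` raises ZeroDivisionError; `except ZeroDivisionError` catches it → returns 2.
3. In fetch: `res = calculate()` → res = 2. No exception reaches fetch.
4. `except Exception` is skipped; fetch returns 2.
5. res = 2.
Result: 2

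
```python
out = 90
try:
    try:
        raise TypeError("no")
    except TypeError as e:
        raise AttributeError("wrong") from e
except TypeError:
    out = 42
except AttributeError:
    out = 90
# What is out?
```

Step-by-step execution trace:
1. Inner try raises TypeError; inner `except TypeError as e` catches it.
2. `raise AttributeError(...) from e` raises AttributeError (TypeError is attached as __cause__, but only AttributeError is active).
3. Outer `except TypeError` does not match AttributeError; skipped.
4. Outer `except AttributeError` matches → out = 90.
Result: 90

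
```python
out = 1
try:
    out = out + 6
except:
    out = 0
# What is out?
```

Step-by-step execution trace:
1. out starts at 1.
2. try: `out = out + 6` → out = 7. No exception raised.
3. `except` is skipped.
Result: 7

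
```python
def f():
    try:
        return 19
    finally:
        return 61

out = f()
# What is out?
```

Step-by-step execution trace:
1. `f()` enters try: `return 19` sets pending return value 19.
2. Before returning, `finally: return 61` runs and overrides the pending return.
3. f() returns 61 → out = 61.
Result: 61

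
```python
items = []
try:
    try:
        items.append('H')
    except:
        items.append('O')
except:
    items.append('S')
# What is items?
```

Step-by-step execution trace:
1. Inner try: `items.append('H')` → items = ['H']. No exception raised.
2. Inner `except` is skipped.
3. Inner try completes normally; outer `except` is skipped.
Result: ['H']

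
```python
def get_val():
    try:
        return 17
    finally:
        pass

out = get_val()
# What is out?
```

Step-by-step execution trace:
1. `get_val()` enters try: `return 17` sets pending return value 17.
2. Before returning, `finally: pass` runs (no effect).
3. get_val() returns 17 → out = 17.
Result: 17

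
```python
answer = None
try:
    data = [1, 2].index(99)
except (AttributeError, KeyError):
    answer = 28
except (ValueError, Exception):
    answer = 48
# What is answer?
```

Step-by-step execution trace:
1. `data = [1, 2].index(99)` raises ValueError.
2. `except (AttributeError, KeyError)` does not match ValueError; skipped.
3. `except (ValueError, Exception)` matches (ValueError is in the tuple) → answer = 48.
Result: 48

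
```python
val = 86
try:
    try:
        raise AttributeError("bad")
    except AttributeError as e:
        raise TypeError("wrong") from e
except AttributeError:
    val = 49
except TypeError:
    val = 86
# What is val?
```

Step-by-step execution trace:
1. Inner try raises AttributeError; inner `except AttributeError as e` catches it.
2. `raise TypeError(...) from e` raises TypeError (AttributeError is attached as __cause__, but only TypeError is active).
3. Outer `except AttributeError` does not match TypeError; skipped.
4. Outer `except TypeError` matches → val = 86.
Result: 86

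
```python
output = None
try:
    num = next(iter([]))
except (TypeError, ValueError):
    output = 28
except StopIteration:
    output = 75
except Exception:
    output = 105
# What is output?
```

Step-by-step execution trace:
1. `num = next(iter([]))` raises StopIteration.
2. `except (TypeError, ValueError)` does not match StopIteration; skipped.
3. `except StopIteration` matches (exact type match) → output = 75.
4. `except Exception` is not reached.
Result: 75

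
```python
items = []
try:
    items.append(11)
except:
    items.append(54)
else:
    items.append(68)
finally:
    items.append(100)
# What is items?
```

Step-by-step execution trace:
1. try: `items.append(11)` → items = [11]. No exception raised.
2. `except` is skipped.
3. `else` runs: `items.append(68)` → items = [11, 68].
4. `finally` always runs: `items.append(100)` → items = [11, 68, 100].
Result: [11, 68, 100]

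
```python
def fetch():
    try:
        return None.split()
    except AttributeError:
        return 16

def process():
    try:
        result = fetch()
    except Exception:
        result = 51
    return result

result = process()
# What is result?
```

Step-by-step execution trace:
1. `process()` calls `fetch()`.
2. In fetch: `None.split()` raises AttributeError; `except AttributeError` catches it → returns 16.
3. In process: `result = fetch()` → result = 16. No exception reaches process.
4. `except Exception` is skipped; process returns 16.
5. result = 16.
Result: 16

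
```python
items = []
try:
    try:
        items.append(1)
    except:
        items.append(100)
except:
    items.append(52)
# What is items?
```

Step-by-step execution trace:
1. Inner try: `items.append(1)` → items = [1]. No exception raised.
2. Inner `except` is skipped.
3. Inner try completes normally; outer `except` is skipped.
Result: [1]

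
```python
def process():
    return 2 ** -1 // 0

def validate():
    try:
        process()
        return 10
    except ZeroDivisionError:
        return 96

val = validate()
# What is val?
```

Step-by-step execution trace:
1. `validate()` calls `process()`.
2. `process()` evaluates `2 ** -1 // 0`, which raises ZeroDivisionError; it propagates to the caller.
3. `return 10` is not reached.
4. `except ZeroDivisionError` in validate matches → returns 96.
5. val = 96.
Result: 96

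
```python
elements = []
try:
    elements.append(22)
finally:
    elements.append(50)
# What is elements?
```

Step-by-step execution trace:
1. try: `elements.append(22)` → elements = [22].
2. The try body completes without raising.
3. finally always runs: `elements.append(50)` → elements = [22, 50].
Result: [22, 50]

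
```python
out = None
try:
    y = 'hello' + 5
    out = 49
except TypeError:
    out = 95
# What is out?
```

Step-by-step execution trace:
1. `y = 'hello' + 5` raises TypeError.
2. `out = 49` is not reached.
3. `except TypeError` matches → out = 95.
Result: 95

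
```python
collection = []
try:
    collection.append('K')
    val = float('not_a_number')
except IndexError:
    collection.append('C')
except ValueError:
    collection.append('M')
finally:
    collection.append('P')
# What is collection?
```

Step-by-step execution trace:
1. try: `collection.append('K')` → collection = ['K'].
2. `val = float('not_a_number')` raises ValueError.
3. `except IndexError` does not match ValueError; skipped.
4. `except ValueError` matches → `collection.append('M')` → collection = ['K', 'M'].
5. finally always runs: `collection.append('P')` → collection = ['K', 'M', 'P'].
Result: ['K', 'M', 'P']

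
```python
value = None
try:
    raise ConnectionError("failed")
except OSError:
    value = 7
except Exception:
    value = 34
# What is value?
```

Step-by-step execution trace:
1. `raise ConnectionError(...)` raises ConnectionError.
2. `except OSError` matches (ConnectionError is a subclass of OSError) → value = 7.
3. `except Exception` is not reached.
Result: 7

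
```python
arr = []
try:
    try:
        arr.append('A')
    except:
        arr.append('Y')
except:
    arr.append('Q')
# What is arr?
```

Step-by-step execution trace:
1. Inner try: `arr.append('A')` → arr = ['A']. No exception raised.
2. Inner `except` is skipped.
3. Inner try completes normally; outer `except` is skipped.
Result: ['A']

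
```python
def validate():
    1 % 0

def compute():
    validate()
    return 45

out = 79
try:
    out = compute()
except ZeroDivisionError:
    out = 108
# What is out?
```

Step-by-step execution trace:
1. out starts at 79.
2. try: `compute()` calls `validate()`.
3. `validate()` evaluates `1 % 0`, which raises ZeroDivisionError; it propagates through compute (uncaught).
4. `return 45` in compute is not reached; the assignment to out does not complete.
5. `except ZeroDivisionError` matches → out = 108.
Result: 108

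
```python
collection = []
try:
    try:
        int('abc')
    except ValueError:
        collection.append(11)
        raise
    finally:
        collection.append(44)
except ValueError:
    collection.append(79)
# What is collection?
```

Step-by-step execution trace:
1. Inner try: `int('abc')` raises ValueError.
2. Inner `except ValueError` matches → `collection.append(11)` → collection = [11].
3. bare `raise` re-raises ValueError.
4. Inner `finally` runs during unwinding: `collection.append(44)` → collection = [11, 44].
5. Outer `except ValueError` matches → `collection.append(79)` → collection = [11, 44, 79].
Result: [11, 44, 79]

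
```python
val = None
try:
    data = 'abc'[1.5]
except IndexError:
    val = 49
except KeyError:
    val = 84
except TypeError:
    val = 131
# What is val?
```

Step-by-step execution trace:
1. `data = 'abc'[1.5]` raises TypeError.
2. `except IndexError` does not match TypeError; skipped.
3. `except KeyError` does not match TypeError; skipped.
4. `except TypeError` matches → val = 131.
Result: 131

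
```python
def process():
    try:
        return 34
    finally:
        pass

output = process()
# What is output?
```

Step-by-step execution trace:
1. `process()` enters try: `return 34` sets pending return value 34.
2. Before returning, `finally: pass` runs (no effect).
3. process() returns 34 → output = 34.
Result: 34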